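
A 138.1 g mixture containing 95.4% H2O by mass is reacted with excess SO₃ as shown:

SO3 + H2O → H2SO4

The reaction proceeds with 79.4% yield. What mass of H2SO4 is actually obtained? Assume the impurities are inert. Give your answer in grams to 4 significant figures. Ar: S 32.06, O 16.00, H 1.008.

569.5 g

Pure H2O available = 138.1 g × 0.954 = 131.75 g.
M(H2O) = 2(1.008) + 16.00 = 18.016 g/mol.
M(H2SO4) = 2(1.008) + 32.06 + 4(16.00) = 98.076 g/mol.
n(H2O) = 131.75 g / 18.016 g/mol = 7.3128 mol.
From the equation the H2O:H2SO4 mole ratio is 1:1, so n(H2SO4) = 7.3128 × 1/1 = 7.3128 mol.
Mass of H2SO4 = 7.3128 mol × 98.076 g/mol = 717.21 g.
Actual mass collected = 717.21 g × 0.794 = 569.46 g.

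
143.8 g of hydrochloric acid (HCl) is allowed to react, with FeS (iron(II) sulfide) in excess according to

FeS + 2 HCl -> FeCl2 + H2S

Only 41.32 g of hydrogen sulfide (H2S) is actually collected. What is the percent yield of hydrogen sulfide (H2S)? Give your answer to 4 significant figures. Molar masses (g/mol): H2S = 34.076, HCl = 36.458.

n(HCl) = 143.80 g / 36.458 g/mol = 3.9443 mol.
From the equation the HCl:H2S mole ratio is 2:1, so n(H2S) = 3.9443 × 1/2 = 1.9721 mol.
Mass of H2S = 1.9721 mol × 34.076 g/mol = 67.202 g.
This is the theoretical yield. Percent yield = 41.32 g / 67.202 g × 100% = 61.486%.

61.49 %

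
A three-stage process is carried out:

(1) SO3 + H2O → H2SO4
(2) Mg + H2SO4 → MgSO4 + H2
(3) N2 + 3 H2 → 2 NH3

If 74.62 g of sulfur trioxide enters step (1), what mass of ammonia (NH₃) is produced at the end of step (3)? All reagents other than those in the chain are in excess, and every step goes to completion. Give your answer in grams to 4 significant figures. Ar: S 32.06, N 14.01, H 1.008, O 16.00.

M(SO3) = 32.06 + 3(16.00) = 80.06 g/mol.
M(NH3) = 14.01 + 3(1.008) = 17.034 g/mol.
n(SO3) = 74.62 / 80.06 = 0.93205 mol.
Reaction (1): SO3→H2SO4 ratio 1:1 ⇒ n(H2SO4) = 0.93205 mol.
Reaction (2): H2SO4→H2 ratio 1:1 ⇒ n(H2) = 0.93205 mol.
Reaction (3): H2→NH3 ratio 3:2 ⇒ n(NH3) = 0.62137 mol.
Mass of NH3 = 0.62137 × 17.034 = 10.584 g.

10.58 g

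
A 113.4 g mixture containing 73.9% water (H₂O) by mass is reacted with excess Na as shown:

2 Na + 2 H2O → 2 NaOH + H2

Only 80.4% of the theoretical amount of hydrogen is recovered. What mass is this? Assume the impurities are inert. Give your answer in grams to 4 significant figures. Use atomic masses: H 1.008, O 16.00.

3.770 g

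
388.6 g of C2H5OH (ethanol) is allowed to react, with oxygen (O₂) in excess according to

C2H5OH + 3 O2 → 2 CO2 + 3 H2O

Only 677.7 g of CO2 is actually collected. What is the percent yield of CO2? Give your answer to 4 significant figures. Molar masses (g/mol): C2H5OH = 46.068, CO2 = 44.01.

n(C2H5OH) = 388.60 g / 46.068 g/mol = 8.4354 mol.
From the equation the C2H5OH:CO2 mole ratio is 1:2, so n(CO2) = 8.4354 × 2/1 = 16.871 mol.
Mass of CO2 = 16.871 mol × 44.01 g/mol = 742.48 g.
This is the theoretical yield. Percent yield = 677.7 g / 742.48 g × 100% = 91.275%.

91.28 %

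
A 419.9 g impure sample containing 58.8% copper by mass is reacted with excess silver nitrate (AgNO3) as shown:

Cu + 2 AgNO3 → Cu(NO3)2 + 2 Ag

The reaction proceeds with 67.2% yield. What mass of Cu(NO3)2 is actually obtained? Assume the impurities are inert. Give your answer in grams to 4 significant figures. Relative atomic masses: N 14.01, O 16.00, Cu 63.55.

489.7 g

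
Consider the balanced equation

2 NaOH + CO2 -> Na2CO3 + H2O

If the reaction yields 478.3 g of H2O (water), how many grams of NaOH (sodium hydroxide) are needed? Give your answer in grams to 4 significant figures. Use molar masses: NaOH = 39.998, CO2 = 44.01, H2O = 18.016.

n(H2O) = 478.30 g / 18.016 g/mol = 26.549 mol.
From the equation the H2O:NaOH mole ratio is 1:2, so n(NaOH) = 26.549 × 2/1 = 53.097 mol.
Mass of NaOH = 53.097 mol × 39.998 g/mol = 2123.8 g.

2124 g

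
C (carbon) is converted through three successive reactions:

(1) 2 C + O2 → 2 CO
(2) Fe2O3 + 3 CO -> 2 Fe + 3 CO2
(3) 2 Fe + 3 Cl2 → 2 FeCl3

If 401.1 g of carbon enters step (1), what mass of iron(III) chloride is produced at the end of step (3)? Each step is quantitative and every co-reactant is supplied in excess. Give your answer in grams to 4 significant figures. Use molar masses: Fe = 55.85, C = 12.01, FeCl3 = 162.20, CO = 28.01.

n(C) = 401.1 / 12.01 = 33.397 mol.
Reaction (1): C→CO ratio 2:2 ⇒ n(CO) = 33.397 mol.
Reaction (2): CO→Fe ratio 3:2 ⇒ n(Fe) = 22.265 mol.
Reaction (3): Fe→FeCl3 ratio 2:2 ⇒ n(FeCl3) = 22.265 mol.
Mass of FeCl3 = 22.265 × 162.20 = 3611.3 g.

3611 g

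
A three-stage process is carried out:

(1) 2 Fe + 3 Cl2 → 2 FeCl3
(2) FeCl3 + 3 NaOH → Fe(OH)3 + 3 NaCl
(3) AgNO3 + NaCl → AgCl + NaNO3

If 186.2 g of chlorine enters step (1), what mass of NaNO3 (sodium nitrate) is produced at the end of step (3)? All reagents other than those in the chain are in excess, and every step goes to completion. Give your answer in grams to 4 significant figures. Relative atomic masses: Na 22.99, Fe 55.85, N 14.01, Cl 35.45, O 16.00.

446.5 g

M(Cl2) = 2(35.45) = 70.90 g/mol.
M(NaNO3) = 22.99 + 14.01 + 3(16.00) = 85.00 g/mol.
n(Cl2) = 186.2 / 70.90 = 2.6262 mol.
Reaction (1): Cl2→FeCl3 ratio 3:2 ⇒ n(FeCl3) = 1.7508 mol.
Reaction (2): FeCl3→NaCl ratio 1:3 ⇒ n(NaCl) = 5.2525 mol.
Reaction (3): NaCl→NaNO3 ratio 1:1 ⇒ n(NaNO3) = 5.2525 mol.
Mass of NaNO3 = 5.2525 × 85.00 = 446.46 g.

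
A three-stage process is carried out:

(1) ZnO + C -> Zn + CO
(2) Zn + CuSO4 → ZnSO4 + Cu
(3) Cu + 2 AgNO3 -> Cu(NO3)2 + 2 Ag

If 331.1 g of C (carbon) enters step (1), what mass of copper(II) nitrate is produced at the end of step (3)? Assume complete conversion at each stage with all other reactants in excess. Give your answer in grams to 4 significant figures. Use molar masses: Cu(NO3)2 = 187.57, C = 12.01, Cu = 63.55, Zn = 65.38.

n(C) = 331.1 / 12.01 = 27.569 mol.
Reaction (1): C→Zn ratio 1:1 ⇒ n(Zn) = 27.569 mol.
Reaction (2): Zn→Cu ratio 1:1 ⇒ n(Cu) = 27.569 mol.
Reaction (3): Cu→Cu(NO3)2 ratio 1:1 ⇒ n(Cu(NO3)2) = 27.569 mol.
Mass of Cu(NO3)2 = 27.569 × 187.57 = 5171.1 g.

5171 g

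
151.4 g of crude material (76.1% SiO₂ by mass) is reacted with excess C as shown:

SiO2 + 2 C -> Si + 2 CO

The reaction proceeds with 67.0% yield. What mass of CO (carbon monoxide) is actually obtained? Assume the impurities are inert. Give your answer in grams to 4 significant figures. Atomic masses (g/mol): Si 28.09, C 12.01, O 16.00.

Pure SiO2 available = 151.4 g × 0.761 = 115.22 g.
M(SiO2) = 28.09 + 2(16.00) = 60.09 g/mol.
M(CO) = 12.01 + 16.00 = 28.01 g/mol.
n(SiO2) = 115.22 g / 60.09 g/mol = 1.9174 mol.
From the equation the SiO2:CO mole ratio is 1:2, so n(CO) = 1.9174 × 2/1 = 3.8348 mol.
Mass of CO = 3.8348 mol × 28.01 g/mol = 107.41 g.
Actual mass collected = 107.41 g × 0.670 = 71.966 g.

71.97 g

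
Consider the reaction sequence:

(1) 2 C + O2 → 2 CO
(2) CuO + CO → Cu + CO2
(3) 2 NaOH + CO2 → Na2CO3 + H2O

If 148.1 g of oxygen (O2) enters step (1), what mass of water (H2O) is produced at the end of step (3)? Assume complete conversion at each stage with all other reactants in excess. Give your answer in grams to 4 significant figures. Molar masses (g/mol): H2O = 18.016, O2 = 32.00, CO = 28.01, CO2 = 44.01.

n(O2) = 148.1 / 32.00 = 4.6281 mol.
Reaction (1): O2→CO ratio 1:2 ⇒ n(CO) = 9.2562 mol.
Reaction (2): CO→CO2 ratio 1:1 ⇒ n(CO2) = 9.2562 mol.
Reaction (3): CO2→H2O ratio 1:1 ⇒ n(H2O) = 9.2562 mol.
Mass of H2O = 9.2562 × 18.016 = 166.76 g.

166.8 g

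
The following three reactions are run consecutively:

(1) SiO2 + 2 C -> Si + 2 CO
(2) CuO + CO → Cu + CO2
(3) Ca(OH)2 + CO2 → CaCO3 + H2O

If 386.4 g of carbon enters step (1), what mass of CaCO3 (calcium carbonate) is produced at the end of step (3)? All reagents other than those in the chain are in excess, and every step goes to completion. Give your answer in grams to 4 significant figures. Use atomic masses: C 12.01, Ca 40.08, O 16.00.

M(C) = 12.01 g/mol.
M(CaCO3) = 40.08 + 12.01 + 3(16.00) = 100.09 g/mol.
n(C) = 386.4 / 12.01 = 32.173 mol.
Reaction (1): C→CO ratio 2:2 ⇒ n(CO) = 32.173 mol.
Reaction (2): CO→CO2 ratio 1:1 ⇒ n(CO2) = 32.173 mol.
Reaction (3): CO2→CaCO3 ratio 1:1 ⇒ n(CaCO3) = 32.173 mol.
Mass of CaCO3 = 32.173 × 100.09 = 3220.2 g.

3220 g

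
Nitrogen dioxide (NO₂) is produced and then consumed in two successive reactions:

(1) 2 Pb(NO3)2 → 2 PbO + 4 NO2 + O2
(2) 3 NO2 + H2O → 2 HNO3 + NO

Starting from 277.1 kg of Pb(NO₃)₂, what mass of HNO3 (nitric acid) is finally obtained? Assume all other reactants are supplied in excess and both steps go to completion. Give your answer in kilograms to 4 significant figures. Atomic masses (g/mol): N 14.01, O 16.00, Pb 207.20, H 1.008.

70.29 kg

M(Pb(NO3)2) = 207.20 + 2(14.01) + 6(16.00) = 331.22 g/mol.
M(HNO3) = 1.008 + 14.01 + 3(16.00) = 63.018 g/mol.
277.1 kg = 277100 g.
n(Pb(NO3)2) = 277100 / 331.22 = 836.60 mol.
Step 1 gives a 2:4 ratio of Pb(NO3)2 to NO2, so n(NO2) = 1673.2 mol.
In step 2 the NO2:HNO3 ratio is 3:2, so n(HNO3) = 1115.5 mol.
Mass of HNO3 = 1115.5 × 63.018 = 70295 g = 70.29 kg.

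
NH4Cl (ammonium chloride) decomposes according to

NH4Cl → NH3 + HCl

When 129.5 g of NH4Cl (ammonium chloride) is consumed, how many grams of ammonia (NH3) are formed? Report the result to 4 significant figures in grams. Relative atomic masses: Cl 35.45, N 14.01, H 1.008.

41.24 g

M(NH4Cl) = 14.01 + 4(1.008) + 35.45 = 53.492 g/mol.
M(NH3) = 14.01 + 3(1.008) = 17.034 g/mol.
n(NH4Cl) = 129.50 g / 53.492 g/mol = 2.4209 mol.
From the equation the NH4Cl:NH3 mole ratio is 1:1, so n(NH3) = 2.4209 × 1/1 = 2.4209 mol.
Mass of NH3 = 2.4209 mol × 17.034 g/mol = 41.238 g.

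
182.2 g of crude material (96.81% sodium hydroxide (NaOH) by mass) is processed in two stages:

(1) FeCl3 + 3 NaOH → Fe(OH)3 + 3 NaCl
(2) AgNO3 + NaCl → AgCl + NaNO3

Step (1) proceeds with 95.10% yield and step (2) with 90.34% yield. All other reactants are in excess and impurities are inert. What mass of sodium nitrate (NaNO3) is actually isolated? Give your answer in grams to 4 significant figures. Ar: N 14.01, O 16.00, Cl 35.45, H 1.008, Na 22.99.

Pure NaOH = 182.2 × 0.9681 = 176.39 g.
M(NaOH) = 22.99 + 16.00 + 1.008 = 39.998 g/mol.
M(NaNO3) = 22.99 + 14.01 + 3(16.00) = 85.00 g/mol.
n(NaOH) = 176.39 / 39.998 = 4.4099 mol.
Step 1 (NaOH:NaCl = 3:3): theoretical n(NaCl) = 4.4099 mol; at 95.10% yield, n(NaCl) = 4.1938 mol.
Step 2 (NaCl:NaNO3 = 1:1): theoretical n(NaNO3) = 4.1938 mol, so theoretical mass = 4.1938 × 85.00 = 356.48 g.
At 90.34% yield, actual mass of NaNO3 = 356.48 × 0.9034 = 322.04 g.

322.0 g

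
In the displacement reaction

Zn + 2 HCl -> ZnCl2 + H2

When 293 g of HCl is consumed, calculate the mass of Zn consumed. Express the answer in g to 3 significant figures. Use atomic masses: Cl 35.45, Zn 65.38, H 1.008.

M(HCl) = 1.008 + 35.45 = 36.458 g/mol.
M(Zn) = 65.38 g/mol.
n(HCl) = 293.0 g / 36.458 g/mol = 8.037 mol.
From the equation the HCl:Zn mole ratio is 2:1, so n(Zn) = 8.037 × 1/2 = 4.018 mol.
Mass of Zn = 4.018 mol × 65.38 g/mol = 262.7 g.

263 g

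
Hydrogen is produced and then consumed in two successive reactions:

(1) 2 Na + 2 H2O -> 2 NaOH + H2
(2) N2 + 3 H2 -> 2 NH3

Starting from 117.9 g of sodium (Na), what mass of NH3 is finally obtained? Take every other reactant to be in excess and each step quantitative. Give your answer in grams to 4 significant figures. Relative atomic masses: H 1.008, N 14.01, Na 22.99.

29.12 g

M(Na) = 22.99 g/mol.
M(NH3) = 14.01 + 3(1.008) = 17.034 g/mol.
n(Na) = 117.90 / 22.99 = 5.1283 mol.
Step 1 gives a 2:1 ratio of Na to H2, so n(H2) = 2.5642 mol.
In step 2 the H2:NH3 ratio is 3:2, so n(NH3) = 1.7094 mol.
Mass of NH3 = 1.7094 × 17.034 = 29.119 g.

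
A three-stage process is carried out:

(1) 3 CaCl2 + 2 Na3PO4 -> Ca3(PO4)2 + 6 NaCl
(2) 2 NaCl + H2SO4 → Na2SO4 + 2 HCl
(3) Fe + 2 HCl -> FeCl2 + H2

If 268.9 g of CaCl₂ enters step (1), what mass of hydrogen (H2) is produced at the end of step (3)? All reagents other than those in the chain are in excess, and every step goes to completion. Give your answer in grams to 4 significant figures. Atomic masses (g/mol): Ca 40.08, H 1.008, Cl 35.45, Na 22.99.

M(CaCl2) = 40.08 + 2(35.45) = 110.98 g/mol.
M(H2) = 2(1.008) = 2.016 g/mol.
n(CaCl2) = 268.9 / 110.98 = 2.4230 mol.
Reaction (1): CaCl2→NaCl ratio 3:6 ⇒ n(NaCl) = 4.8459 mol.
Reaction (2): NaCl→HCl ratio 2:2 ⇒ n(HCl) = 4.8459 mol.
Reaction (3): HCl→H2 ratio 2:1 ⇒ n(H2) = 2.4230 mol.
Mass of H2 = 2.4230 × 2.016 = 4.8847 g.

4.885 g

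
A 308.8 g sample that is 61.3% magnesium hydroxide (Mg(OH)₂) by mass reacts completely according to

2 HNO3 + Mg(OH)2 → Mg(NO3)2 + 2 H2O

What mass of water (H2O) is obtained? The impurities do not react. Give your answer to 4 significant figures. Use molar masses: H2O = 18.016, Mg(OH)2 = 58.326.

Mass of pure Mg(OH)2 = 308.8 g × 0.613 = 189.29 g.
n(Mg(OH)2) = 189.29 g / 58.326 g/mol = 3.2455 mol.
From the equation the Mg(OH)2:H2O mole ratio is 1:2, so n(H2O) = 3.2455 × 2/1 = 6.4909 mol.
Mass of H2O = 6.4909 mol × 18.016 g/mol = 116.94 g.

116.9 g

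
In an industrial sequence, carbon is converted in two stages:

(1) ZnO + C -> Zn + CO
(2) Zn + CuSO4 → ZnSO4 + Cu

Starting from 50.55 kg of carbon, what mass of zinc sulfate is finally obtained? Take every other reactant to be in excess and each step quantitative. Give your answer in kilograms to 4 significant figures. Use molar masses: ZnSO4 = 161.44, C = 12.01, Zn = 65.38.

679.5 kg

50.55 kg = 50550 g.
n(C) = 50550 / 12.01 = 4209.0 mol.
Step 1 gives a 1:1 ratio of C to Zn, so n(Zn) = 4209.0 mol.
In step 2 the Zn:ZnSO4 ratio is 1:1, so n(ZnSO4) = 4209.0 mol.
Mass of ZnSO4 = 4209.0 × 161.44 = 679500 g = 679.5 kg.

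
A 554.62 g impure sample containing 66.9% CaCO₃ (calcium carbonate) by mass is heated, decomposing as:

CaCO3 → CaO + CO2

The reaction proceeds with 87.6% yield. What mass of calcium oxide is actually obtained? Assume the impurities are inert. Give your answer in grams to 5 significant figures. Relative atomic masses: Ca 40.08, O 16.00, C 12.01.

182.11 g

Pure CaCO3 available = 554.62 g × 0.669 = 371.041 g.
M(CaCO3) = 40.08 + 12.01 + 3(16.00) = 100.09 g/mol.
M(CaO) = 40.08 + 16.00 = 56.08 g/mol.
n(CaCO3) = 371.041 g / 100.09 g/mol = 3.70707 mol.
From the equation the CaCO3:CaO mole ratio is 1:1, so n(CaO) = 3.70707 × 1/1 = 3.70707 mol.
Mass of CaO = 3.70707 mol × 56.08 g/mol = 207.893 g.
Actual mass collected = 207.893 g × 0.876 = 182.114 g.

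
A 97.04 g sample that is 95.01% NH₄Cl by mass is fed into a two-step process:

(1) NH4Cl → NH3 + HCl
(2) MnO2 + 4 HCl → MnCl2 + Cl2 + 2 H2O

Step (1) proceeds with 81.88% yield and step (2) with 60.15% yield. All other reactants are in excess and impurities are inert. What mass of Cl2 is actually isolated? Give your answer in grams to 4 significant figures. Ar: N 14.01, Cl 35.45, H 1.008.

Pure NH4Cl = 97.04 × 0.9501 = 92.198 g.
M(NH4Cl) = 14.01 + 4(1.008) + 35.45 = 53.492 g/mol.
M(Cl2) = 2(35.45) = 70.90 g/mol.
n(NH4Cl) = 92.198 / 53.492 = 1.7236 mol.
Step 1 (NH4Cl:HCl = 1:1): theoretical n(HCl) = 1.7236 mol; at 81.88% yield, n(HCl) = 1.4113 mol.
Step 2 (HCl:Cl2 = 4:1): theoretical n(Cl2) = 0.35282 mol, so theoretical mass = 0.35282 × 70.90 = 25.015 g.
At 60.15% yield, actual mass of Cl2 = 25.015 × 0.6015 = 15.046 g.

15.05 g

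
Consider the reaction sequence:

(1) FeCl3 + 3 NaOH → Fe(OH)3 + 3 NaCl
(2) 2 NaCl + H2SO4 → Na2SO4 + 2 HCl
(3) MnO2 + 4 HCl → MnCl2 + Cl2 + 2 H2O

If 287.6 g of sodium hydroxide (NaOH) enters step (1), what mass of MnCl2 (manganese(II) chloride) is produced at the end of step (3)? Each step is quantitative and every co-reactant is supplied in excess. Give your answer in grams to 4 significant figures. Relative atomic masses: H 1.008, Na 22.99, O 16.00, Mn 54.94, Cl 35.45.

M(NaOH) = 22.99 + 16.00 + 1.008 = 39.998 g/mol.
M(MnCl2) = 54.94 + 2(35.45) = 125.84 g/mol.
n(NaOH) = 287.6 / 39.998 = 7.1904 mol.
Reaction (1): NaOH→NaCl ratio 3:3 ⇒ n(NaCl) = 7.1904 mol.
Reaction (2): NaCl→HCl ratio 2:2 ⇒ n(HCl) = 7.1904 mol.
Reaction (3): HCl→MnCl2 ratio 4:1 ⇒ n(MnCl2) = 1.7976 mol.
Mass of MnCl2 = 1.7976 × 125.84 = 226.21 g.

226.2 g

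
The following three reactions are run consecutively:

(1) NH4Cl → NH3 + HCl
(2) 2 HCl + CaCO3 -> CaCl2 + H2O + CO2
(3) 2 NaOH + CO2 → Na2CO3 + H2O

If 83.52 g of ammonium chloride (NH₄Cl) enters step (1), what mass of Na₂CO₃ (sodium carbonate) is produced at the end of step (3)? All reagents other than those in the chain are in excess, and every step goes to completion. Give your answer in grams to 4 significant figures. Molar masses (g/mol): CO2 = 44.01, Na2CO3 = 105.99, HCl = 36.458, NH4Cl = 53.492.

82.74 g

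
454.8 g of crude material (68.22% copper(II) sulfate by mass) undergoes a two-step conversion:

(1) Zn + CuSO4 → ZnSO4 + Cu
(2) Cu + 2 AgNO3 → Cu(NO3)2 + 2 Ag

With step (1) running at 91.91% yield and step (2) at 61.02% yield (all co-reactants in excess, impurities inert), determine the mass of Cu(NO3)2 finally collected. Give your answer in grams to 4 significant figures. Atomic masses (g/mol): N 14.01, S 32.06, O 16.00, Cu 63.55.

Pure CuSO4 = 454.8 × 0.6822 = 310.26 g.
M(CuSO4) = 63.55 + 32.06 + 4(16.00) = 159.61 g/mol.
M(Cu(NO3)2) = 63.55 + 2(14.01) + 6(16.00) = 187.57 g/mol.
n(CuSO4) = 310.26 / 159.61 = 1.9439 mol.
Step 1 (CuSO4:Cu = 1:1): theoretical n(Cu) = 1.9439 mol; at 91.91% yield, n(Cu) = 1.7866 mol.
Step 2 (Cu:Cu(NO3)2 = 1:1): theoretical n(Cu(NO3)2) = 1.7866 mol, so theoretical mass = 1.7866 × 187.57 = 335.12 g.
At 61.02% yield, actual mass of Cu(NO3)2 = 335.12 × 0.6102 = 204.49 g.

204.5 g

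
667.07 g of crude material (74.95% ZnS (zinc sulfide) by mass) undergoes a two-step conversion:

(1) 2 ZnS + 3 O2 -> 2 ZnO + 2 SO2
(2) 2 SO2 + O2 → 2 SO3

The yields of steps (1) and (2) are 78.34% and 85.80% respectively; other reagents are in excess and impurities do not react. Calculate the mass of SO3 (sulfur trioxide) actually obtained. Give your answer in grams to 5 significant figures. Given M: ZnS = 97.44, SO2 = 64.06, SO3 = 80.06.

276.12 g

Pure ZnS = 667.07 × 0.7495 = 499.969 g.
n(ZnS) = 499.969 / 97.44 = 5.13104 mol.
Step 1 (ZnS:SO2 = 2:2): theoretical n(SO2) = 5.13104 mol; at 78.34% yield, n(SO2) = 4.01966 mol.
Step 2 (SO2:SO3 = 2:2): theoretical n(SO3) = 4.01966 mol, so theoretical mass = 4.01966 × 80.06 = 321.814 g.
At 85.80% yield, actual mass of SO3 = 321.814 × 0.8580 = 276.116 g.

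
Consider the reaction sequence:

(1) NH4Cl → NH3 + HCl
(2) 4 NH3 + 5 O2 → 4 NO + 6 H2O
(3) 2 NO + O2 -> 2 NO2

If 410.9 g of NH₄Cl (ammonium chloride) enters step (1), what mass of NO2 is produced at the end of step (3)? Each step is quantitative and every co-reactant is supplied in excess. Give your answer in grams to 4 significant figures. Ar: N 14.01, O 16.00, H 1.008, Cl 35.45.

M(NH4Cl) = 14.01 + 4(1.008) + 35.45 = 53.492 g/mol.
M(NO2) = 14.01 + 2(16.00) = 46.01 g/mol.
n(NH4Cl) = 410.9 / 53.492 = 7.6815 mol.
Reaction (1): NH4Cl→NH3 ratio 1:1 ⇒ n(NH3) = 7.6815 mol.
Reaction (2): NH3→NO ratio 4:4 ⇒ n(NO) = 7.6815 mol.
Reaction (3): NO→NO2 ratio 2:2 ⇒ n(NO2) = 7.6815 mol.
Mass of NO2 = 7.6815 × 46.01 = 353.43 g.

353.4 g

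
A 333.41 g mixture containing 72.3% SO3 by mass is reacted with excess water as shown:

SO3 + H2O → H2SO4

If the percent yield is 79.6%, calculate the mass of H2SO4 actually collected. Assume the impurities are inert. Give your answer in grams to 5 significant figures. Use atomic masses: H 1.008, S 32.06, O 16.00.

235.06 g

Pure SO3 available = 333.41 g × 0.723 = 241.055 g.
M(SO3) = 32.06 + 3(16.00) = 80.06 g/mol.
M(H2SO4) = 2(1.008) + 32.06 + 4(16.00) = 98.076 g/mol.
n(SO3) = 241.055 g / 80.06 g/mol = 3.01093 mol.
From the equation the SO3:H2SO4 mole ratio is 1:1, so n(H2SO4) = 3.01093 × 1/1 = 3.01093 mol.
Mass of H2SO4 = 3.01093 mol × 98.076 g/mol = 295.300 g.
Actual mass collected = 295.300 g × 0.796 = 235.059 g.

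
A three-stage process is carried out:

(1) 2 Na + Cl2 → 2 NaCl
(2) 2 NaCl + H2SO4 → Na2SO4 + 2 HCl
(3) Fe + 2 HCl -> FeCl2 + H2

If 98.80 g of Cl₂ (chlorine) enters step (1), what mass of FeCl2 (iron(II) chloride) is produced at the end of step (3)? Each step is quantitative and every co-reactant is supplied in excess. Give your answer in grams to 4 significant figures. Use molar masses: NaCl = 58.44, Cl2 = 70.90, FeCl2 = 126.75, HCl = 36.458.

n(Cl2) = 98.80 / 70.90 = 1.3935 mol.
Reaction (1): Cl2→NaCl ratio 1:2 ⇒ n(NaCl) = 2.7870 mol.
Reaction (2): NaCl→HCl ratio 2:2 ⇒ n(HCl) = 2.7870 mol.
Reaction (3): HCl→FeCl2 ratio 2:1 ⇒ n(FeCl2) = 1.3935 mol.
Mass of FeCl2 = 1.3935 × 126.75 = 176.63 g.

176.6 g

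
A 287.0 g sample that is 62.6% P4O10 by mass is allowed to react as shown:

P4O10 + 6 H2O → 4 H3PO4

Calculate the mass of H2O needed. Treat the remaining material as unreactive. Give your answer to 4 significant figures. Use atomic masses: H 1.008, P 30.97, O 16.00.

Mass of pure P4O10 = 287.0 g × 0.626 = 179.66 g.
M(P4O10) = 4(30.97) + 10(16.00) = 283.88 g/mol.
M(H2O) = 2(1.008) + 16.00 = 18.016 g/mol.
n(P4O10) = 179.66 g / 283.88 g/mol = 0.63288 mol.
From the equation the P4O10:H2O mole ratio is 1:6, so n(H2O) = 0.63288 × 6/1 = 3.7973 mol.
Mass of H2O = 3.7973 mol × 18.016 g/mol = 68.412 g.

68.41 g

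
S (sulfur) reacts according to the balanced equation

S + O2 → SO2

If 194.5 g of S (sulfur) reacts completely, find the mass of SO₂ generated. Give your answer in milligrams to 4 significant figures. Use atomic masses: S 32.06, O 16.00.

388600 mg

M(S) = 32.06 g/mol.
M(SO2) = 32.06 + 2(16.00) = 64.06 g/mol.
n(S) = 194.50 g / 32.06 g/mol = 6.0667 mol.
From the equation the S:SO2 mole ratio is 1:1, so n(SO2) = 6.0667 × 1/1 = 6.0667 mol.
Mass of SO2 = 6.0667 mol × 64.06 g/mol = 388.64 g.
Converting to mg: 388.64 g = 388600 mg.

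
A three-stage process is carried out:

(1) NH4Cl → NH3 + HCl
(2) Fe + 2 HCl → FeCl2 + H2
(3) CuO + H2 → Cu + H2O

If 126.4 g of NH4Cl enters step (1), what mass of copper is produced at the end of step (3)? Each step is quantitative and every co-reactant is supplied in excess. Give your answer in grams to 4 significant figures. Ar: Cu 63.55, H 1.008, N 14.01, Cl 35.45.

M(NH4Cl) = 14.01 + 4(1.008) + 35.45 = 53.492 g/mol.
M(Cu) = 63.55 g/mol.
n(NH4Cl) = 126.4 / 53.492 = 2.3630 mol.
Reaction (1): NH4Cl→HCl ratio 1:1 ⇒ n(HCl) = 2.3630 mol.
Reaction (2): HCl→H2 ratio 2:1 ⇒ n(H2) = 1.1815 mol.
Reaction (3): H2→Cu ratio 1:1 ⇒ n(Cu) = 1.1815 mol.
Mass of Cu = 1.1815 × 63.55 = 75.083 g.

75.08 g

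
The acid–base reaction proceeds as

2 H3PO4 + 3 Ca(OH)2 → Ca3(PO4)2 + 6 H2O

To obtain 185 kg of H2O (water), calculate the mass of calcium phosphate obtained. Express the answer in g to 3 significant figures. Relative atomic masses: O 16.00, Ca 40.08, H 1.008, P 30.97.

531000 g

M(H2O) = 2(1.008) + 16.00 = 18.016 g/mol.
M(Ca3(PO4)2) = 3(40.08) + 2(30.97) + 8(16.00) = 310.18 g/mol.
Convert: 185 kg = 185000 g.
n(H2O) = 185000 g / 18.016 g/mol = 10270 mol.
From the equation the H2O:Ca3(PO4)2 mole ratio is 6:1, so n(Ca3(PO4)2) = 10270 × 1/6 = 1711 mol.
Mass of Ca3(PO4)2 = 1711 mol × 310.18 g/mol = 530900 g.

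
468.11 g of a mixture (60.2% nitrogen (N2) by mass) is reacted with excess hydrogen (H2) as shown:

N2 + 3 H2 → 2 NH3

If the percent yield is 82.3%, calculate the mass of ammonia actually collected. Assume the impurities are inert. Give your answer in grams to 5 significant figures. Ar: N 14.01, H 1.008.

281.98 g

Pure N2 available = 468.11 g × 0.602 = 281.802 g.
M(N2) = 2(14.01) = 28.02 g/mol.
M(NH3) = 14.01 + 3(1.008) = 17.034 g/mol.
n(N2) = 281.802 g / 28.02 g/mol = 10.0572 mol.
From the equation the N2:NH3 mole ratio is 1:2, so n(NH3) = 10.0572 × 2/1 = 20.1144 mol.
Mass of NH3 = 20.1144 mol × 17.034 g/mol = 342.628 g.
Actual mass collected = 342.628 g × 0.823 = 281.983 g.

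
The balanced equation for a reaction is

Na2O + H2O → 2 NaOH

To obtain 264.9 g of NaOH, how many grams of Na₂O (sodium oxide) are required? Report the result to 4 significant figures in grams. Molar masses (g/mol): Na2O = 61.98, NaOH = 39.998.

205.2 g

n(NaOH) = 264.90 g / 39.998 g/mol = 6.6228 mol.
From the equation the NaOH:Na2O mole ratio is 2:1, so n(Na2O) = 6.6228 × 1/2 = 3.3114 mol.
Mass of Na2O = 3.3114 mol × 61.98 g/mol = 205.24 g.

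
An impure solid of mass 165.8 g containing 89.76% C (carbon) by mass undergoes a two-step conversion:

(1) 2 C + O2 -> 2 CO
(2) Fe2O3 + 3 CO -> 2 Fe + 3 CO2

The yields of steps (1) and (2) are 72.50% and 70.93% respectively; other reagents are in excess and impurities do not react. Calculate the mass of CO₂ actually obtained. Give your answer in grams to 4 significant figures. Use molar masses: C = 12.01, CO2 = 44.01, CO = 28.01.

280.4 g

Pure C = 165.8 × 0.8976 = 148.82 g.
n(C) = 148.82 / 12.01 = 12.392 mol.
Step 1 (C:CO = 2:2): theoretical n(CO) = 12.392 mol; at 72.50% yield, n(CO) = 8.9838 mol.
Step 2 (CO:CO2 = 3:3): theoretical n(CO2) = 8.9838 mol, so theoretical mass = 8.9838 × 44.01 = 395.38 g.
At 70.93% yield, actual mass of CO2 = 395.38 × 0.7093 = 280.44 g.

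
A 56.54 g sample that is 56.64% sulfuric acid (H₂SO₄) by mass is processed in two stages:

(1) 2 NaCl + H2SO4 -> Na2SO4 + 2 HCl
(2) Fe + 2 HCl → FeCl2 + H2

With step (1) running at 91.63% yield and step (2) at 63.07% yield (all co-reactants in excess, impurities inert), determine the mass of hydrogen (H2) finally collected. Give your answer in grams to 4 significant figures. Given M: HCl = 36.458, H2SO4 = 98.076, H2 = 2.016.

0.3804 g

Pure H2SO4 = 56.54 × 0.5664 = 32.024 g.
n(H2SO4) = 32.024 / 98.076 = 0.32652 mol.
Step 1 (H2SO4:HCl = 1:2): theoretical n(HCl) = 0.65305 mol; at 91.63% yield, n(HCl) = 0.59839 mol.
Step 2 (HCl:H2 = 2:1): theoretical n(H2) = 0.29919 mol, so theoretical mass = 0.29919 × 2.016 = 0.60318 g.
At 63.07% yield, actual mass of H2 = 0.60318 × 0.6307 = 0.38042 g.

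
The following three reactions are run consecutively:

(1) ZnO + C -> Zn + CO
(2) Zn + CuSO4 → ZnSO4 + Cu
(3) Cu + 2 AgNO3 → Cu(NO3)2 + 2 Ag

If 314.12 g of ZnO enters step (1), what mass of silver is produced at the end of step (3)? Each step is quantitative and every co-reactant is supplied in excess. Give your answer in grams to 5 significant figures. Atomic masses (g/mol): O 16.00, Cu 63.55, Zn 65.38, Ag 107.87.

832.74 g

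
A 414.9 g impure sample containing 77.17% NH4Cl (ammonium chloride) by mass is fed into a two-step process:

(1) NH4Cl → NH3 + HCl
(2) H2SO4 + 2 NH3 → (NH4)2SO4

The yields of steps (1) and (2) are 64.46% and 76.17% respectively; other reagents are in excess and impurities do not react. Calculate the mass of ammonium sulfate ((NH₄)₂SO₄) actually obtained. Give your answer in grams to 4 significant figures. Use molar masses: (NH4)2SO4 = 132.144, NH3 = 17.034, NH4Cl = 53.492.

Pure NH4Cl = 414.9 × 0.7717 = 320.18 g.
n(NH4Cl) = 320.18 / 53.492 = 5.9855 mol.
Step 1 (NH4Cl:NH3 = 1:1): theoretical n(NH3) = 5.9855 mol; at 64.46% yield, n(NH3) = 3.8583 mol.
Step 2 (NH3:(NH4)2SO4 = 2:1): theoretical n((NH4)2SO4) = 1.9291 mol, so theoretical mass = 1.9291 × 132.144 = 254.92 g.
At 76.17% yield, actual mass of (NH4)2SO4 = 254.92 × 0.7617 = 194.18 g.

194.2 g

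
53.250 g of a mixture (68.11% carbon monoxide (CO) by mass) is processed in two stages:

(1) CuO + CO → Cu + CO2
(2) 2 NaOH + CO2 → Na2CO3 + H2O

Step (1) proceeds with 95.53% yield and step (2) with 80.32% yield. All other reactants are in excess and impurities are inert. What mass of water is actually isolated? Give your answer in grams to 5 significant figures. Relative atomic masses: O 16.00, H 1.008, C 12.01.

Pure CO = 53.250 × 0.6811 = 36.2686 g.
M(CO) = 12.01 + 16.00 = 28.01 g/mol.
M(H2O) = 2(1.008) + 16.00 = 18.016 g/mol.
n(CO) = 36.2686 / 28.01 = 1.29484 mol.
Step 1 (CO:CO2 = 1:1): theoretical n(CO2) = 1.29484 mol; at 95.53% yield, n(CO2) = 1.23696 mol.
Step 2 (CO2:H2O = 1:1): theoretical n(H2O) = 1.23696 mol, so theoretical mass = 1.23696 × 18.016 = 22.2851 g.
At 80.32% yield, actual mass of H2O = 22.2851 × 0.8032 = 17.8994 g.

17.899 g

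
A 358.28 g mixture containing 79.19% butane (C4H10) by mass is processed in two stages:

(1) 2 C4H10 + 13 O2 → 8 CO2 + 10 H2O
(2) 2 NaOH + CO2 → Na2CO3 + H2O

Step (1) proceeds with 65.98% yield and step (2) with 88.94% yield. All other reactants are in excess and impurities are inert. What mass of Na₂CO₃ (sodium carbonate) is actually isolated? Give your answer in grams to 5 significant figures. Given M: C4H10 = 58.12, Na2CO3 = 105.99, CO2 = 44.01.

1214.5 g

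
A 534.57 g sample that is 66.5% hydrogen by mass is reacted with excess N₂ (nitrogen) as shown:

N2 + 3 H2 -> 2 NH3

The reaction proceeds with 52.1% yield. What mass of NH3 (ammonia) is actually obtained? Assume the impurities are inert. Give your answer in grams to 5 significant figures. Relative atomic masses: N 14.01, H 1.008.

1043.3 g

Pure H2 available = 534.57 g × 0.665 = 355.489 g.
M(H2) = 2(1.008) = 2.016 g/mol.
M(NH3) = 14.01 + 3(1.008) = 17.034 g/mol.
n(H2) = 355.489 g / 2.016 g/mol = 176.334 mol.
From the equation the H2:NH3 mole ratio is 3:2, so n(NH3) = 176.334 × 2/3 = 117.556 mol.
Mass of NH3 = 117.556 mol × 17.034 g/mol = 2002.45 g.
Actual mass collected = 2002.45 g × 0.521 = 1043.28 g.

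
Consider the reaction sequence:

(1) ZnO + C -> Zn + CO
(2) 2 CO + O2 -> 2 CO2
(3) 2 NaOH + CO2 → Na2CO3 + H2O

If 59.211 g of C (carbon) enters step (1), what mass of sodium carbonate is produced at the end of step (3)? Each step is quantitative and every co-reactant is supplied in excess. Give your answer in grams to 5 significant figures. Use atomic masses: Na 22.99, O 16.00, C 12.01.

M(C) = 12.01 g/mol.
M(Na2CO3) = 2(22.99) + 12.01 + 3(16.00) = 105.99 g/mol.
n(C) = 59.211 / 12.01 = 4.93014 mol.
Reaction (1): C→CO ratio 1:1 ⇒ n(CO) = 4.93014 mol.
Reaction (2): CO→CO2 ratio 2:2 ⇒ n(CO2) = 4.93014 mol.
Reaction (3): CO2→Na2CO3 ratio 1:1 ⇒ n(Na2CO3) = 4.93014 mol.
Mass of Na2CO3 = 4.93014 × 105.99 = 522.546 g.

522.55 g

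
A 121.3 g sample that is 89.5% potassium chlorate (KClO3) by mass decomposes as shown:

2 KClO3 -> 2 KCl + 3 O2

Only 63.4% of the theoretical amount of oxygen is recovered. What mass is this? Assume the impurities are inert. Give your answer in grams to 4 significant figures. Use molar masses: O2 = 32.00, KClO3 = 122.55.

26.96 g

Pure KClO3 available = 121.3 g × 0.895 = 108.56 g.
n(KClO3) = 108.56 g / 122.55 g/mol = 0.88587 mol.
From the equation the KClO3:O2 mole ratio is 2:3, so n(O2) = 0.88587 × 3/2 = 1.3288 mol.
Mass of O2 = 1.3288 mol × 32.00 g/mol = 42.522 g.
Actual mass collected = 42.522 g × 0.634 = 26.959 g.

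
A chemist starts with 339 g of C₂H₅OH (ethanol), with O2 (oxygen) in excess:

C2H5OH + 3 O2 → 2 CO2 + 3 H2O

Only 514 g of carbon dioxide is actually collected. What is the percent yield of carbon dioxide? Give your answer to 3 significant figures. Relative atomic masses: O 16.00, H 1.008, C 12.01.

79.4 %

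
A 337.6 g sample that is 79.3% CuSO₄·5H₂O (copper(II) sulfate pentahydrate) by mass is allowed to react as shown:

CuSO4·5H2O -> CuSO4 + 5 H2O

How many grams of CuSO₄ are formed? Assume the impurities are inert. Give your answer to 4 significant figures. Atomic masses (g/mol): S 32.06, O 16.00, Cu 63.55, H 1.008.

Mass of pure CuSO4·5H2O = 337.6 g × 0.793 = 267.72 g.
M(CuSO4·5H2O) = 63.55 + 32.06 + 9(16.00) + 10(1.008) = 249.69 g/mol.
M(CuSO4) = 63.55 + 32.06 + 4(16.00) = 159.61 g/mol.
n(CuSO4·5H2O) = 267.72 g / 249.69 g/mol = 1.0722 mol.
From the equation the CuSO4·5H2O:CuSO4 mole ratio is 1:1, so n(CuSO4) = 1.0722 × 1/1 = 1.0722 mol.
Mass of CuSO4 = 1.0722 mol × 159.61 g/mol = 171.13 g.

171.1 g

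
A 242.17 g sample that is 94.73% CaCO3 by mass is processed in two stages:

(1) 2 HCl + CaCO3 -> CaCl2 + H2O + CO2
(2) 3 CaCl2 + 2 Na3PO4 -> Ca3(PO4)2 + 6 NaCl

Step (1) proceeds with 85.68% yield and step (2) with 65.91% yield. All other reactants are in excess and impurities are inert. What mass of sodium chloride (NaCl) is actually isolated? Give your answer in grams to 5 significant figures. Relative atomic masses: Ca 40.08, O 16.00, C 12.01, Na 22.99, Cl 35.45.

Pure CaCO3 = 242.17 × 0.9473 = 229.408 g.
M(CaCO3) = 40.08 + 12.01 + 3(16.00) = 100.09 g/mol.
M(NaCl) = 22.99 + 35.45 = 58.44 g/mol.
n(CaCO3) = 229.408 / 100.09 = 2.29201 mol.
Step 1 (CaCO3:CaCl2 = 1:1): theoretical n(CaCl2) = 2.29201 mol; at 85.68% yield, n(CaCl2) = 1.96380 mol.
Step 2 (CaCl2:NaCl = 3:6): theoretical n(NaCl) = 3.92759 mol, so theoretical mass = 3.92759 × 58.44 = 229.529 g.
At 65.91% yield, actual mass of NaCl = 229.529 × 0.6591 = 151.282 g.

151.28 g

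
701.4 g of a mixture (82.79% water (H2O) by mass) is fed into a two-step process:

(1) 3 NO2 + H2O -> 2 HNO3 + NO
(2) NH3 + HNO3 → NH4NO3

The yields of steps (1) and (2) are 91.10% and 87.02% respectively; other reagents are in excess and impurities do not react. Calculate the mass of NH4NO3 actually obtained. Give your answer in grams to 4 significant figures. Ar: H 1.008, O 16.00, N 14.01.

4091 g

Pure H2O = 701.4 × 0.8279 = 580.69 g.
M(H2O) = 2(1.008) + 16.00 = 18.016 g/mol.
M(NH4NO3) = 2(14.01) + 4(1.008) + 3(16.00) = 80.052 g/mol.
n(H2O) = 580.69 / 18.016 = 32.232 mol.
Step 1 (H2O:HNO3 = 1:2): theoretical n(HNO3) = 64.464 mol; at 91.10% yield, n(HNO3) = 58.726 mol.
Step 2 (HNO3:NH4NO3 = 1:1): theoretical n(NH4NO3) = 58.726 mol, so theoretical mass = 58.726 × 80.052 = 4701.2 g.
At 87.02% yield, actual mass of NH4NO3 = 4701.2 × 0.8702 = 4091.0 g.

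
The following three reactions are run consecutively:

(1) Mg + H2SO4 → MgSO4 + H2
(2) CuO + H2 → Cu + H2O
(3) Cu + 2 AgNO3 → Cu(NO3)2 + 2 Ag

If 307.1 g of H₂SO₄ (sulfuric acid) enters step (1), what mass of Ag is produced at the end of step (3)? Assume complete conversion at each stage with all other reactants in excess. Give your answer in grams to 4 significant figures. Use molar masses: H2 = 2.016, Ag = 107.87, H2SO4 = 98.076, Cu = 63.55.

n(H2SO4) = 307.1 / 98.076 = 3.1312 mol.
Reaction (1): H2SO4→H2 ratio 1:1 ⇒ n(H2) = 3.1312 mol.
Reaction (2): H2→Cu ratio 1:1 ⇒ n(Cu) = 3.1312 mol.
Reaction (3): Cu→Ag ratio 1:2 ⇒ n(Ag) = 6.2625 mol.
Mass of Ag = 6.2625 × 107.87 = 675.53 g.

675.5 g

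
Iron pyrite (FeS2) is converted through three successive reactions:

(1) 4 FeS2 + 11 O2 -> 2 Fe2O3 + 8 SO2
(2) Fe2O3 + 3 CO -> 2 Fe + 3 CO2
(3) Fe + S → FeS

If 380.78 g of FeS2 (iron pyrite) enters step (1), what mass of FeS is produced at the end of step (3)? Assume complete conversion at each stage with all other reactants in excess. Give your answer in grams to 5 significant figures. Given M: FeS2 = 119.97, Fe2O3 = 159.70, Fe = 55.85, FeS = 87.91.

279.02 g

n(FeS2) = 380.78 / 119.97 = 3.17396 mol.
Reaction (1): FeS2→Fe2O3 ratio 4:2 ⇒ n(Fe2O3) = 1.58698 mol.
Reaction (2): Fe2O3→Fe ratio 1:2 ⇒ n(Fe) = 3.17396 mol.
Reaction (3): Fe→FeS ratio 1:1 ⇒ n(FeS) = 3.17396 mol.
Mass of FeS = 3.17396 × 87.91 = 279.023 g.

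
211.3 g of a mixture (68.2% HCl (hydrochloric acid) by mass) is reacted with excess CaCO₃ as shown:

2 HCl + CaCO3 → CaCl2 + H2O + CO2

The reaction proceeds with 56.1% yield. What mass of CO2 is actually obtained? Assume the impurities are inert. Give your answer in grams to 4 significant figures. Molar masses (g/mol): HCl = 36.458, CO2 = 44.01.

Pure HCl available = 211.3 g × 0.682 = 144.11 g.
n(HCl) = 144.11 g / 36.458 g/mol = 3.9527 mol.
From the equation the HCl:CO2 mole ratio is 2:1, so n(CO2) = 3.9527 × 1/2 = 1.9763 mol.
Mass of CO2 = 1.9763 mol × 44.01 g/mol = 86.979 g.
Actual mass collected = 86.979 g × 0.561 = 48.795 g.

48.79 g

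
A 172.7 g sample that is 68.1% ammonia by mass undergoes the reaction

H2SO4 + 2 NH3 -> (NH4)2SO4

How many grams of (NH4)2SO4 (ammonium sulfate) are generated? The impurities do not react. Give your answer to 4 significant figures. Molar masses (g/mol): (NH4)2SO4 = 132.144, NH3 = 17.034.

Mass of pure NH3 = 172.7 g × 0.681 = 117.61 g.
n(NH3) = 117.61 g / 17.034 g/mol = 6.9044 mol.
From the equation the NH3:(NH4)2SO4 mole ratio is 2:1, so n((NH4)2SO4) = 6.9044 × 1/2 = 3.4522 mol.
Mass of (NH4)2SO4 = 3.4522 mol × 132.144 g/mol = 456.18 g.

456.2 g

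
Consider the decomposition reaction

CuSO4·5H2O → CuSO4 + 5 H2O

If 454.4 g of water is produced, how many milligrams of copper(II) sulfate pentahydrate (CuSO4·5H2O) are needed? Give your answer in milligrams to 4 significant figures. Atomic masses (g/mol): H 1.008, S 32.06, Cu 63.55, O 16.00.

M(H2O) = 2(1.008) + 16.00 = 18.016 g/mol.
M(CuSO4·5H2O) = 63.55 + 32.06 + 9(16.00) + 10(1.008) = 249.69 g/mol.
n(H2O) = 454.40 g / 18.016 g/mol = 25.222 mol.
From the equation the H2O:CuSO4·5H2O mole ratio is 5:1, so n(CuSO4·5H2O) = 25.222 × 1/5 = 5.0444 mol.
Mass of CuSO4·5H2O = 5.0444 mol × 249.69 g/mol = 1259.5 g.
Converting to mg: 1259.5 g = 1260000 mg.

1260000 mg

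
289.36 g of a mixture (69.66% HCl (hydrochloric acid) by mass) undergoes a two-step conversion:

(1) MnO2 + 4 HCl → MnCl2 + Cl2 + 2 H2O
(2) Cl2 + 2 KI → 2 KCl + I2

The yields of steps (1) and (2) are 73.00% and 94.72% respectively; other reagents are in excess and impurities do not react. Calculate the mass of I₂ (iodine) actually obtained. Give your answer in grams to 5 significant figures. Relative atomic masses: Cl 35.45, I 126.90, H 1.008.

242.56 g

Pure HCl = 289.36 × 0.6966 = 201.568 g.
M(HCl) = 1.008 + 35.45 = 36.458 g/mol.
M(I2) = 2(126.90) = 253.80 g/mol.
n(HCl) = 201.568 / 36.458 = 5.52878 mol.
Step 1 (HCl:Cl2 = 4:1): theoretical n(Cl2) = 1.38219 mol; at 73.00% yield, n(Cl2) = 1.00900 mol.
Step 2 (Cl2:I2 = 1:1): theoretical n(I2) = 1.00900 mol, so theoretical mass = 1.00900 × 253.80 = 256.085 g.
At 94.72% yield, actual mass of I2 = 256.085 × 0.9472 = 242.563 g.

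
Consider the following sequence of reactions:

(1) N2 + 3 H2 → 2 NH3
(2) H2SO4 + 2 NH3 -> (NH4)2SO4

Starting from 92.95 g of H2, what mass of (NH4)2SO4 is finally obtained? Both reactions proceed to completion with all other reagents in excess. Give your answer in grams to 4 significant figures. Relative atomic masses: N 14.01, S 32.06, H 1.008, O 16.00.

M(H2) = 2(1.008) = 2.016 g/mol.
M((NH4)2SO4) = 2(14.01) + 8(1.008) + 32.06 + 4(16.00) = 132.144 g/mol.
n(H2) = 92.950 / 2.016 = 46.106 mol.
Step 1 gives a 3:2 ratio of H2 to NH3, so n(NH3) = 30.737 mol.
In step 2 the NH3:(NH4)2SO4 ratio is 2:1, so n((NH4)2SO4) = 15.369 mol.
Mass of (NH4)2SO4 = 15.369 × 132.144 = 2030.9 g.

2031 g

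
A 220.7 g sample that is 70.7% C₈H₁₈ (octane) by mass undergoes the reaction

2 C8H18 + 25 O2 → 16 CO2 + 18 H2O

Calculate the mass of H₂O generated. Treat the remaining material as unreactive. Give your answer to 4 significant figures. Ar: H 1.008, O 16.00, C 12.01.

Mass of pure C8H18 = 220.7 g × 0.707 = 156.03 g.
M(C8H18) = 8(12.01) + 18(1.008) = 114.224 g/mol.
M(H2O) = 2(1.008) + 16.00 = 18.016 g/mol.
n(C8H18) = 156.03 g / 114.224 g/mol = 1.3660 mol.
From the equation the C8H18:H2O mole ratio is 2:18, so n(H2O) = 1.3660 × 18/2 = 12.294 mol.
Mass of H2O = 12.294 mol × 18.016 g/mol = 221.50 g.

221.5 g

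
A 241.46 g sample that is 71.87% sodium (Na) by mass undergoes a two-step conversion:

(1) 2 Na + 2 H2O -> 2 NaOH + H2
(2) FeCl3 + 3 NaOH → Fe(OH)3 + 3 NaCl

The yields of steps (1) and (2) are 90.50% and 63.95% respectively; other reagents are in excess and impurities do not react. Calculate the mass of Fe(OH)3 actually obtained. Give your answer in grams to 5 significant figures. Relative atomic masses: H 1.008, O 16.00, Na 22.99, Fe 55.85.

155.63 g

Pure Na = 241.46 × 0.7187 = 173.537 g.
M(Na) = 22.99 g/mol.
M(Fe(OH)3) = 55.85 + 3(16.00) + 3(1.008) = 106.874 g/mol.
n(Na) = 173.537 / 22.99 = 7.54838 mol.
Step 1 (Na:NaOH = 2:2): theoretical n(NaOH) = 7.54838 mol; at 90.50% yield, n(NaOH) = 6.83129 mol.
Step 2 (NaOH:Fe(OH)3 = 3:1): theoretical n(Fe(OH)3) = 2.27710 mol, so theoretical mass = 2.27710 × 106.874 = 243.362 g.
At 63.95% yield, actual mass of Fe(OH)3 = 243.362 × 0.6395 = 155.630 g.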